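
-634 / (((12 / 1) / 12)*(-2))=317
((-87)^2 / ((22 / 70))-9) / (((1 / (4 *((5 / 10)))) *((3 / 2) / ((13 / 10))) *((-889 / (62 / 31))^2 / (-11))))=-9180288 / 3951605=-2.32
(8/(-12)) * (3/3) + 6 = 16/3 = 5.33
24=24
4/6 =2/3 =0.67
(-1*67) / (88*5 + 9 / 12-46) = -268 / 1579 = -0.17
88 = 88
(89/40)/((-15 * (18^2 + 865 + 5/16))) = -0.00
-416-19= -435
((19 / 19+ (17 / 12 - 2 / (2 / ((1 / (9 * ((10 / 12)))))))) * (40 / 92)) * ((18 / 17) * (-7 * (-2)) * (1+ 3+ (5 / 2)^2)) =117957 / 782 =150.84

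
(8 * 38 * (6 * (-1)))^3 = -6068404224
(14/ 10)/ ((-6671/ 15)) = -0.00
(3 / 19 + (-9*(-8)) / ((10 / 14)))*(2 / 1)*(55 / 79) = 211002 / 1501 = 140.57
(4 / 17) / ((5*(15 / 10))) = 8 / 255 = 0.03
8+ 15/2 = 31/2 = 15.50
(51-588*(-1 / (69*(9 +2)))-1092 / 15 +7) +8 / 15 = -51202 / 3795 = -13.49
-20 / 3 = -6.67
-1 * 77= -77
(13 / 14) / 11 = 13 / 154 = 0.08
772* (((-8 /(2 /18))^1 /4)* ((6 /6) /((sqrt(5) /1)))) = -13896* sqrt(5) /5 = -6214.48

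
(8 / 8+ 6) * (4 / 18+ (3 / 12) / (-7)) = 47 / 36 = 1.31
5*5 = 25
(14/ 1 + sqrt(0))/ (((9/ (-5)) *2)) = -35/ 9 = -3.89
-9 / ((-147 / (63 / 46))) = 27 / 322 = 0.08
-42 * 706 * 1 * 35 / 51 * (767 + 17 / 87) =-23090111240 / 1479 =-15611975.15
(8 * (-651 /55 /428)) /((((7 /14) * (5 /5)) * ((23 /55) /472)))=-1229088 /2461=-499.43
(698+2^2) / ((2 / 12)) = 4212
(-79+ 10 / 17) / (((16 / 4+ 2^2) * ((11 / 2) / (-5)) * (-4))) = -6665 / 2992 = -2.23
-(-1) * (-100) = -100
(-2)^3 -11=-19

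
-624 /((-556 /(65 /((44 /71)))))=179985 /1529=117.71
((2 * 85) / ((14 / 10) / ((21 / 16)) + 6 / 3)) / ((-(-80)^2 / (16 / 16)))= -51 / 5888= -0.01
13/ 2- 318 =-623/ 2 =-311.50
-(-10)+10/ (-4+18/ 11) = 5.77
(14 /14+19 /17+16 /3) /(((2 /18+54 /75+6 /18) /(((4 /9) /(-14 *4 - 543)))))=-0.00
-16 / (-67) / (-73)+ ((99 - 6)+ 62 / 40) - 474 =-37118119 / 97820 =-379.45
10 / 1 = 10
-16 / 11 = -1.45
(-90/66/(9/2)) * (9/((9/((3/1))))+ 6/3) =-50/33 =-1.52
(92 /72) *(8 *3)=92 /3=30.67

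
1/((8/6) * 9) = 1/12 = 0.08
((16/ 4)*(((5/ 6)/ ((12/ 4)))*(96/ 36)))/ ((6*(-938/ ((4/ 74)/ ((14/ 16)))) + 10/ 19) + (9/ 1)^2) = -0.00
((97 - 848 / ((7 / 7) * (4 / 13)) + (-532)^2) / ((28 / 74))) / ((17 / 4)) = 20747010 / 119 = 174344.62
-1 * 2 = -2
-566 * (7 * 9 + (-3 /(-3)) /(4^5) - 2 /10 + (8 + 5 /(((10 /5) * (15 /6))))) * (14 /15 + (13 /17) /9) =-81044622797 /1958400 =-41383.08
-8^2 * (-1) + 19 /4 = 275 /4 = 68.75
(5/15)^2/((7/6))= 2/21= 0.10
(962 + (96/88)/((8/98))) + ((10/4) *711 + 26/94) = 2846747/1034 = 2753.14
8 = 8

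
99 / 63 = 1.57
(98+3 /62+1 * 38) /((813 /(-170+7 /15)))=-4290041 /151218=-28.37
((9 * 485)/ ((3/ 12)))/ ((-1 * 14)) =-8730/ 7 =-1247.14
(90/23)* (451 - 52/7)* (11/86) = 66825/301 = 222.01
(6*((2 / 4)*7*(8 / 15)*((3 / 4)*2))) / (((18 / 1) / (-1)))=-14 / 15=-0.93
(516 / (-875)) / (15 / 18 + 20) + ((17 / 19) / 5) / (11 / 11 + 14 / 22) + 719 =26898125543 / 37406250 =719.08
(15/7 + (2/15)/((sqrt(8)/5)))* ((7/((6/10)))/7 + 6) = 23* sqrt(2)/18 + 115/7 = 18.24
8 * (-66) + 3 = -525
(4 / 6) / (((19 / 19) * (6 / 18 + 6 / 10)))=5 / 7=0.71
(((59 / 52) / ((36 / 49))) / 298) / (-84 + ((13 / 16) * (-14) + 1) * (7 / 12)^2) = -1652 / 27902485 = -0.00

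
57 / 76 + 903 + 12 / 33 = 39781 / 44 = 904.11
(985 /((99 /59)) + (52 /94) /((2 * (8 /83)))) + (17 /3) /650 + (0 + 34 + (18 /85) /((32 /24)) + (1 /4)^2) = 256716252707 /411325200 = 624.12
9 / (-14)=-9 / 14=-0.64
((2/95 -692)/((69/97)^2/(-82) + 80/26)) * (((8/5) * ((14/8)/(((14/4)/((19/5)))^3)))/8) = -25055366331736/248220678125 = -100.94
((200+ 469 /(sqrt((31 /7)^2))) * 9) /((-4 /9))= -6194.54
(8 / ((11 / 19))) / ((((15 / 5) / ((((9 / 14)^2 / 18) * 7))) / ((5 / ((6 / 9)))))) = 855 / 154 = 5.55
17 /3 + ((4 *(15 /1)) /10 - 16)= -4.33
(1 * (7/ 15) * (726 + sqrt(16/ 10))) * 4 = 56 * sqrt(10)/ 75 + 6776/ 5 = 1357.56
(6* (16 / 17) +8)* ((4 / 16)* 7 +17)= 4350 / 17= 255.88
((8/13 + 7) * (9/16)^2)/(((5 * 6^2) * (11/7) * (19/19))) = 567/66560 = 0.01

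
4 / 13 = 0.31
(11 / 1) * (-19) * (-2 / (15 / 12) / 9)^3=107008 / 91125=1.17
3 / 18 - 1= -5 / 6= -0.83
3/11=0.27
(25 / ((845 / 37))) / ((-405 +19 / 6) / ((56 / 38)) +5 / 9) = -0.00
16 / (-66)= -8 / 33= -0.24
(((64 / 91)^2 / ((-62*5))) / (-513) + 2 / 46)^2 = 433636498740050761 / 229360891440977048025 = 0.00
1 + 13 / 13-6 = -4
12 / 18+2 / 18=7 / 9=0.78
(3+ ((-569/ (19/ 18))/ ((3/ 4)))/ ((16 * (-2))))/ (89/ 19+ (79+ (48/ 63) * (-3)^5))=-4515/ 17992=-0.25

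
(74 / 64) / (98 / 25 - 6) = -0.56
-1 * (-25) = 25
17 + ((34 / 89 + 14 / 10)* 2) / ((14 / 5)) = 11384 / 623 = 18.27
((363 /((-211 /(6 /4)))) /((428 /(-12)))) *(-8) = -13068 /22577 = -0.58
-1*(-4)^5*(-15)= -15360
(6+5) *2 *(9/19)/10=99/95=1.04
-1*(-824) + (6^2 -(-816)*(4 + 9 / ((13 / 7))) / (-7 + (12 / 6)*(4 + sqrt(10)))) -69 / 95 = 10824039 / 16055 + 62560*sqrt(10) / 169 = 1844.79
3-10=-7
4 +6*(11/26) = 85/13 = 6.54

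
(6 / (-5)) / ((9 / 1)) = -2 / 15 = -0.13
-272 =-272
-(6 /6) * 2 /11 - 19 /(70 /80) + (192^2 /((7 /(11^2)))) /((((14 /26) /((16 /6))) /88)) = 149683950054 /539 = 277706771.90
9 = 9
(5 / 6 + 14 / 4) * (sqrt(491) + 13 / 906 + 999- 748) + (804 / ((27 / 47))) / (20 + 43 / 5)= 13 * sqrt(491) / 3 + 441791881 / 388674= 1232.68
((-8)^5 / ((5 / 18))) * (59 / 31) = -34799616 / 155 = -224513.65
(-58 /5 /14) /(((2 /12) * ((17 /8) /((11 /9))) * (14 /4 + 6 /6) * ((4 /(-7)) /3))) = 2552 /765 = 3.34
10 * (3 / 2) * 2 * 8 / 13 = 240 / 13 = 18.46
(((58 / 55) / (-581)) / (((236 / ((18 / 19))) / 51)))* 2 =-26622 / 35821555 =-0.00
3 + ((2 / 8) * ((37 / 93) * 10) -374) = -68821 / 186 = -370.01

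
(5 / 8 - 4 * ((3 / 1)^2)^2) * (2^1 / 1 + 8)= -12935 / 4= -3233.75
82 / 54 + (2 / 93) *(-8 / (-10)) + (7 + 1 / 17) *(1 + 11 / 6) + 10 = 131977 / 4185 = 31.54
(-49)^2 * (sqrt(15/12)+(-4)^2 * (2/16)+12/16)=2401 * sqrt(5)/2+26411/4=9287.15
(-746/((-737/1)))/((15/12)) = 2984/3685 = 0.81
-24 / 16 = -1.50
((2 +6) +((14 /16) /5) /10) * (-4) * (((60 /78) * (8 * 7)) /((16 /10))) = -22449 /26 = -863.42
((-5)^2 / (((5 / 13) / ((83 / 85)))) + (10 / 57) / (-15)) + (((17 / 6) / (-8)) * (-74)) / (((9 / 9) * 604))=891992701 / 14046624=63.50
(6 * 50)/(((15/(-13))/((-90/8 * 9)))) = 26325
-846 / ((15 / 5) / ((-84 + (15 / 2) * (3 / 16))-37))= 539607 / 16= 33725.44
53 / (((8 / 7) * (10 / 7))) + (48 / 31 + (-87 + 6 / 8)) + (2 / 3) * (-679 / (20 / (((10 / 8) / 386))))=-52.31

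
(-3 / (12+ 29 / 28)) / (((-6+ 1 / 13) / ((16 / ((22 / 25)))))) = 6240 / 8833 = 0.71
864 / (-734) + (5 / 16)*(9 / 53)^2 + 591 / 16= 35.77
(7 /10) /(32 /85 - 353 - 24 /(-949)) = -16133 /8126382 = -0.00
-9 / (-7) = 9 / 7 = 1.29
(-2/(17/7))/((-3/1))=14/51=0.27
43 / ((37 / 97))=4171 / 37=112.73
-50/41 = -1.22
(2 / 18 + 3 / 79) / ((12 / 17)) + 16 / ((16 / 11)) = 47827 / 4266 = 11.21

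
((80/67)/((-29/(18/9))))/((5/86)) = -2752/1943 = -1.42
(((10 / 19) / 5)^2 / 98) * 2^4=32 / 17689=0.00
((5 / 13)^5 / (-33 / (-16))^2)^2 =640000000000 / 163489280512057929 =0.00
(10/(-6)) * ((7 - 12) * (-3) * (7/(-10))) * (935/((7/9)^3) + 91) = 1782070/49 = 36368.78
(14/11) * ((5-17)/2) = -84/11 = -7.64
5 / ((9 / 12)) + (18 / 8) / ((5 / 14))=389 / 30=12.97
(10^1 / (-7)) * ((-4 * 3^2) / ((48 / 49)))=105 / 2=52.50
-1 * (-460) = 460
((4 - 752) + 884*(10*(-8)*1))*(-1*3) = 214404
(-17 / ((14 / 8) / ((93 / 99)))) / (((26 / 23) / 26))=-48484 / 231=-209.89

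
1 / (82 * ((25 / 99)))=99 / 2050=0.05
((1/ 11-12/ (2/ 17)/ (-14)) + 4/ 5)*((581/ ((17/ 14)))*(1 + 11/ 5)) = 58527616/ 4675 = 12519.28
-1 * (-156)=156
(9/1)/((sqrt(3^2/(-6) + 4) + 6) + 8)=28/43 - sqrt(10)/43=0.58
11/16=0.69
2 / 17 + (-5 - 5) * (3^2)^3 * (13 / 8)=-11846.13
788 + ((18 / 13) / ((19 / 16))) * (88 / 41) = 8005420 / 10127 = 790.50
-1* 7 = -7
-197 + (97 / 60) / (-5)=-59197 / 300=-197.32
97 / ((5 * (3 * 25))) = 97 / 375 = 0.26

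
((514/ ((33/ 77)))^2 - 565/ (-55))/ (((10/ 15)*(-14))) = -142402661/ 924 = -154115.43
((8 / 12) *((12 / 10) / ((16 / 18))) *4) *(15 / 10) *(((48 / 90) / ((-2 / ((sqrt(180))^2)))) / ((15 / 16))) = -6912 / 25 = -276.48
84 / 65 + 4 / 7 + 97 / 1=44983 / 455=98.86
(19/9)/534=19/4806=0.00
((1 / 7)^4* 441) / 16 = 9 / 784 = 0.01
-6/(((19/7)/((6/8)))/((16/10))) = -252/95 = -2.65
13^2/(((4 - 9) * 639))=-169/3195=-0.05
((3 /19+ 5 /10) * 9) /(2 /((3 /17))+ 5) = 675 /1862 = 0.36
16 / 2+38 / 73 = 622 / 73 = 8.52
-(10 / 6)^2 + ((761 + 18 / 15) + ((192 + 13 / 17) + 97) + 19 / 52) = 41751191 / 39780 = 1049.55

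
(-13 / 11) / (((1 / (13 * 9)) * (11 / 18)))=-27378 / 121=-226.26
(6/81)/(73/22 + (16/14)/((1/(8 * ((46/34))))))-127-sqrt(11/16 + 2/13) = -140827223/1108917-5 * sqrt(91)/52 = -127.91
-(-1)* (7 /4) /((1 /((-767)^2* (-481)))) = -1980769063 /4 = -495192265.75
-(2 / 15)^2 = -4 / 225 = -0.02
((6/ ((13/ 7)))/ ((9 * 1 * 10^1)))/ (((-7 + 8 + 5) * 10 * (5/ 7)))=49/ 58500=0.00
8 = 8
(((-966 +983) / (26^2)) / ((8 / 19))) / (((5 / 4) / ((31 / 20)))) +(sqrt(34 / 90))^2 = 549797 / 1216800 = 0.45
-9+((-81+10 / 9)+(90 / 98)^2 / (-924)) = -591612475 / 6655572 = -88.89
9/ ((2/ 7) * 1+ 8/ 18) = 567/ 46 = 12.33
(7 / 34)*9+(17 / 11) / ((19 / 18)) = 23571 / 7106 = 3.32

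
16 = 16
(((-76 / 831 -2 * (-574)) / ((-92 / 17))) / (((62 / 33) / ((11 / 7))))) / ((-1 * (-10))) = -245274623 / 13825070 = -17.74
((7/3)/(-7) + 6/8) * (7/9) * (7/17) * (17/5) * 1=49/108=0.45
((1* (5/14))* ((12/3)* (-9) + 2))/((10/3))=-51/14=-3.64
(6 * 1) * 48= 288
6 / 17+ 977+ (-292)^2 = 1466103 / 17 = 86241.35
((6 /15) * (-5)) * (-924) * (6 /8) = 1386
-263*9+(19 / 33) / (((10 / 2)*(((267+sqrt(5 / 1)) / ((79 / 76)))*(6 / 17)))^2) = -54297823032847352897 / 22939511236646400 - 160524761*sqrt(5) / 7646503745548800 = -2367.00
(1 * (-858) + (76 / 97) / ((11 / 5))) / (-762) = 1.13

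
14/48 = 7/24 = 0.29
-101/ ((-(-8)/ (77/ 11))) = -707/ 8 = -88.38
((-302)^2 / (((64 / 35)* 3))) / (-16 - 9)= -159607 / 240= -665.03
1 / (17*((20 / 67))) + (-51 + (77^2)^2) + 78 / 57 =227088325513 / 6460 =35152991.57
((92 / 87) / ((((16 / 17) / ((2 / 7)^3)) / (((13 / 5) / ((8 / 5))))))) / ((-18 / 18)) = -0.04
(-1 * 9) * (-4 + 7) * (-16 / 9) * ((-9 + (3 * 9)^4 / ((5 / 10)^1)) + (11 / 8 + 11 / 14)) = 357126054 / 7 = 51018007.71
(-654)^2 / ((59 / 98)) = 41916168 / 59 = 710443.53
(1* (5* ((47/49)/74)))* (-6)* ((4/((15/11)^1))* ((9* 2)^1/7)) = -37224/12691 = -2.93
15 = 15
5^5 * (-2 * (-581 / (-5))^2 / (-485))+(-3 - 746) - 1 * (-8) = 16806173 / 97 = 173259.52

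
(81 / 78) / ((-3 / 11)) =-99 / 26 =-3.81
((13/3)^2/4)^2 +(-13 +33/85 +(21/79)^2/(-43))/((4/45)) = -708698996905/5912573616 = -119.86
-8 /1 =-8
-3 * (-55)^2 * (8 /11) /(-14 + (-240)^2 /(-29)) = 95700 /29003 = 3.30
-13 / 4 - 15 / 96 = -109 / 32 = -3.41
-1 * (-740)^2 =-547600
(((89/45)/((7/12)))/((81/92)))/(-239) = -32752/2032695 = -0.02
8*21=168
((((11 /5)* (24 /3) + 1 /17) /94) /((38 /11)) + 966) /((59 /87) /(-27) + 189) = 36262802601 /7093553960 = 5.11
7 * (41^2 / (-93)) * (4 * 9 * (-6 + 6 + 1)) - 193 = -147187 / 31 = -4747.97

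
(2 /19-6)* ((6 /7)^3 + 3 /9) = -15856 /2793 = -5.68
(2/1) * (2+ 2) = 8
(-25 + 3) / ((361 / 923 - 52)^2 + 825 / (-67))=-627871673 / 75663202325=-0.01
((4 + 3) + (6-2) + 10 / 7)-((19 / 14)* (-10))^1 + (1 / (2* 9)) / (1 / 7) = 475 / 18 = 26.39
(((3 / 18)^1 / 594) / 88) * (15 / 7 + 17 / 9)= 127 / 9879408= 0.00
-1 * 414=-414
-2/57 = -0.04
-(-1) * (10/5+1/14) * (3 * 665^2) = 5496225/2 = 2748112.50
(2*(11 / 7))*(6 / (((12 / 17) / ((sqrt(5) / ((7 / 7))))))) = 187*sqrt(5) / 7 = 59.73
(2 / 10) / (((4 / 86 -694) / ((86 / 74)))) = -1849 / 5520400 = -0.00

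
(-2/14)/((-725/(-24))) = -24/5075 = -0.00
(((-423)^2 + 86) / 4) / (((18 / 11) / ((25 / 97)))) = 49229125 / 6984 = 7048.84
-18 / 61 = -0.30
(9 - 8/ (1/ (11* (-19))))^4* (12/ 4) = 23954775687363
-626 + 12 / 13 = -8126 / 13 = -625.08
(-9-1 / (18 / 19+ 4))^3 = -647214625 / 830584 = -779.23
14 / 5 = 2.80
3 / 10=0.30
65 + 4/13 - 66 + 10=121/13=9.31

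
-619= -619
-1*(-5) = 5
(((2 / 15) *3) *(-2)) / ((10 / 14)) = -28 / 25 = -1.12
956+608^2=370620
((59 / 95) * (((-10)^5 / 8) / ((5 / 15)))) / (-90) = 14750 / 57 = 258.77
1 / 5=0.20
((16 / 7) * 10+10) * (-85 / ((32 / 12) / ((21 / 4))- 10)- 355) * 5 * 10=-51733750 / 91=-568502.75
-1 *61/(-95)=61/95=0.64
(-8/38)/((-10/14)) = 28/95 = 0.29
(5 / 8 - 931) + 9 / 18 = -7439 / 8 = -929.88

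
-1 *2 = -2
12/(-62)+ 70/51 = 1864/1581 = 1.18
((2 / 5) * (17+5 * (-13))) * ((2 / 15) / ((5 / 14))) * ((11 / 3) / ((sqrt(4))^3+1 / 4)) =-3584 / 1125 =-3.19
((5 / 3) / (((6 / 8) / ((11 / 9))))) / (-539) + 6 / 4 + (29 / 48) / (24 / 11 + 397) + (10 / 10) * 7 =2369208461 / 278846064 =8.50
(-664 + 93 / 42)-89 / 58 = -134654 / 203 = -663.32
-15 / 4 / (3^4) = -5 / 108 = -0.05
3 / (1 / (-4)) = -12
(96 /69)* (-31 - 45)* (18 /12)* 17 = -62016 /23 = -2696.35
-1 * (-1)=1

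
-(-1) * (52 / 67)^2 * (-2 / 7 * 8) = -43264 / 31423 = -1.38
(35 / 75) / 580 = 7 / 8700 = 0.00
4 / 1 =4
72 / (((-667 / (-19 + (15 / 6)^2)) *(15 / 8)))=2448 / 3335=0.73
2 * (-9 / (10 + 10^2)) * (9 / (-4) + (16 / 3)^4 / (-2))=131801 / 1980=66.57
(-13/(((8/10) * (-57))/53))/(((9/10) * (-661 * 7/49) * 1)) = -120575/678186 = -0.18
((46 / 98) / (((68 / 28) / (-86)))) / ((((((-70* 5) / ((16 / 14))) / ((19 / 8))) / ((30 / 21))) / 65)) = 488566 / 40817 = 11.97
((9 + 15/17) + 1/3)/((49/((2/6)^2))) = 521/22491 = 0.02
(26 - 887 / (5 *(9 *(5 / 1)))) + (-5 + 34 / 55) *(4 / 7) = 19.55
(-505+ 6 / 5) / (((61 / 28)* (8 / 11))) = -193963 / 610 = -317.97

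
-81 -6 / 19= -1545 / 19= -81.32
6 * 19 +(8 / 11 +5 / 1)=1317 / 11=119.73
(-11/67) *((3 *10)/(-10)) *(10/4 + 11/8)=1023/536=1.91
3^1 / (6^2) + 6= 73 / 12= 6.08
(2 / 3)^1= 2 / 3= 0.67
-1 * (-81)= 81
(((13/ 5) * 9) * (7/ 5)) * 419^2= 143784459/ 25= 5751378.36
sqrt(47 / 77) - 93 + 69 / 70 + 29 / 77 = -70561 / 770 + sqrt(3619) / 77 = -90.86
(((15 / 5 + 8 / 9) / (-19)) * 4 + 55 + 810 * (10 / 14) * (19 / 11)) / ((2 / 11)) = 13871855 / 2394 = 5794.43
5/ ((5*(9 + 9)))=1/ 18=0.06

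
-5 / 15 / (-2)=1 / 6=0.17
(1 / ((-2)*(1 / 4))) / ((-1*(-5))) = -2 / 5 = -0.40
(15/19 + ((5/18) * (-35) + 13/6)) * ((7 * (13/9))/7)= -15041/1539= -9.77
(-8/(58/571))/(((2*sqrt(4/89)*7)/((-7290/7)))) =4162590*sqrt(89)/1421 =27635.32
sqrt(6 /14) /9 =sqrt(21) /63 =0.07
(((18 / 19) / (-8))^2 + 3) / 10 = 17409 / 57760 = 0.30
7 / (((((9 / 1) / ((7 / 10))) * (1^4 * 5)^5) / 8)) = 196 / 140625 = 0.00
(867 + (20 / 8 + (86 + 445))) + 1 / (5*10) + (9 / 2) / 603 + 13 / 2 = 2356771 / 1675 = 1407.03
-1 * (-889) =889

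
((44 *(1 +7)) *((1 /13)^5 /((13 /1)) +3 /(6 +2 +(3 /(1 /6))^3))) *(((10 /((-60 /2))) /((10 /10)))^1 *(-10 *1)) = 637395748 /1057071171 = 0.60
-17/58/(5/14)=-119/145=-0.82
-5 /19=-0.26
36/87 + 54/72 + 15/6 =425/116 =3.66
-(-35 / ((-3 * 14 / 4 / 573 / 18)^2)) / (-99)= -26266320 / 77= -341121.04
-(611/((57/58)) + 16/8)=-35552/57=-623.72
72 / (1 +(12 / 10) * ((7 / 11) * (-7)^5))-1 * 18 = -12709062 / 705839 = -18.01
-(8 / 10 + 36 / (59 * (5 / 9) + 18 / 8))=-11524 / 6305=-1.83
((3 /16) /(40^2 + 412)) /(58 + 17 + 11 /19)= 57 /46227712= 0.00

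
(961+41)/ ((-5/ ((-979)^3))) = 940190366478/ 5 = 188038073295.60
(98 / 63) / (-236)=-7 / 1062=-0.01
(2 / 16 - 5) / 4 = -39 / 32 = -1.22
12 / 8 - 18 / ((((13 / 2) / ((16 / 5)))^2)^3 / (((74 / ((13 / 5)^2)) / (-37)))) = 1606804513203 / 1019663401250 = 1.58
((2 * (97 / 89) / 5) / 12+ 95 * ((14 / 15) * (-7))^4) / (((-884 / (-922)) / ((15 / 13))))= 143806634483207 / 690381900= 208300.12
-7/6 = -1.17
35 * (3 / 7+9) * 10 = 3300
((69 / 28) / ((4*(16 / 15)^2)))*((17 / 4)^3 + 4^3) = 19980675 / 262144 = 76.22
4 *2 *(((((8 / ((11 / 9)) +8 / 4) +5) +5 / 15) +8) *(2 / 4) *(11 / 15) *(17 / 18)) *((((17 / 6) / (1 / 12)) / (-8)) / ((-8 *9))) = 104329 / 29160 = 3.58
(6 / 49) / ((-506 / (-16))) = 48 / 12397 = 0.00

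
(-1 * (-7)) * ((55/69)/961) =385/66309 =0.01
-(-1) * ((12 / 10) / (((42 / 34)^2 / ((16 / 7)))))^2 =85525504 / 26471025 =3.23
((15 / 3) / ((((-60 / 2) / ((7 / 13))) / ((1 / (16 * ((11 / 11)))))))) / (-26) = 7 / 32448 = 0.00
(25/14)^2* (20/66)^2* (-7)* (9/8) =-2.31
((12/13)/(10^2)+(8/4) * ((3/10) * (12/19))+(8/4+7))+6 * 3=169122/6175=27.39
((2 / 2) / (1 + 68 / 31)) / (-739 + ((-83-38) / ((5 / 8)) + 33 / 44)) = -620 / 1845063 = -0.00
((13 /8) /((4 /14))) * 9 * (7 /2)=5733 /32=179.16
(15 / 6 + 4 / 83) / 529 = 423 / 87814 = 0.00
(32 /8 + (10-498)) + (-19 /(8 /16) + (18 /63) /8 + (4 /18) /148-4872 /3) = -20008957 /9324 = -2145.96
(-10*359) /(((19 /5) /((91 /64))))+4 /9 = -7348093 /5472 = -1342.85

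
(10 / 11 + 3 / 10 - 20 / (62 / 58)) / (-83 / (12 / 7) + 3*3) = 358062 / 806465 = 0.44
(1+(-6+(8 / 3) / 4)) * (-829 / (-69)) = -10777 / 207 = -52.06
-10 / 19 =-0.53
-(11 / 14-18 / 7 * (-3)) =-17 / 2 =-8.50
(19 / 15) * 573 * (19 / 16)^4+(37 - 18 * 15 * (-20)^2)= -106519.72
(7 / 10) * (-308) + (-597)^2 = 1780967 / 5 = 356193.40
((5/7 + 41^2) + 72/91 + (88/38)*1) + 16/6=8753000/5187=1687.49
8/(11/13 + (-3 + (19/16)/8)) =-3.99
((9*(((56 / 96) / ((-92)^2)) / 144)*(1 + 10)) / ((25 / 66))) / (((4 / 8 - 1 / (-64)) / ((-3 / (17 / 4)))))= -77 / 449650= -0.00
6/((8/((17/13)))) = 51/52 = 0.98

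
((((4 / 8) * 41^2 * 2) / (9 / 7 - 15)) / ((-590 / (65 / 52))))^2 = 138462289 / 2053177344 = 0.07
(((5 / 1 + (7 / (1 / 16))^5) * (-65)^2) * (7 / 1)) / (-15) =-34747503530285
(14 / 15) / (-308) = -1 / 330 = -0.00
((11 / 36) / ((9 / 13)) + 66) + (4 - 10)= 19583 / 324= 60.44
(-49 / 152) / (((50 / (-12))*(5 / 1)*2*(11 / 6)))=441 / 104500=0.00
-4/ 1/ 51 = -0.08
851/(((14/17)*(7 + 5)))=14467/168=86.11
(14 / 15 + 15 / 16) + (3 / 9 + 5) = 1729 / 240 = 7.20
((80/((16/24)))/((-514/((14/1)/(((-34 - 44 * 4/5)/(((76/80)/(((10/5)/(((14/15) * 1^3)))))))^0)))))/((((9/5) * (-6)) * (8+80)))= 175/50886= 0.00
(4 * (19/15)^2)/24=361/1350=0.27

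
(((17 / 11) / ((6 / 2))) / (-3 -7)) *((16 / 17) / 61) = -8 / 10065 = -0.00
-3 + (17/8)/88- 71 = -73.98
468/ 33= 14.18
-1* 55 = -55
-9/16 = -0.56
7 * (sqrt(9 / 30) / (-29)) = -7 * sqrt(30) / 290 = -0.13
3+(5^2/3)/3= 52/9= 5.78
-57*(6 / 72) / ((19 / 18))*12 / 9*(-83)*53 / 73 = 26394 / 73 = 361.56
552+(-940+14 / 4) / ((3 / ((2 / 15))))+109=27872 / 45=619.38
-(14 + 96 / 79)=-1202 / 79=-15.22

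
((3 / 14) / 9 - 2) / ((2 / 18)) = -249 / 14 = -17.79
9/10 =0.90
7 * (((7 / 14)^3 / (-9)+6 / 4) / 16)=749 / 1152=0.65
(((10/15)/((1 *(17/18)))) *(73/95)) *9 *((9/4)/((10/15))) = 16.48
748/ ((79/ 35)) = 26180/ 79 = 331.39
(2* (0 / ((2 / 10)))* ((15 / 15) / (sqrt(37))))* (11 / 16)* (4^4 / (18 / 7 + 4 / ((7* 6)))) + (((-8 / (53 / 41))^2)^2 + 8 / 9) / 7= 104231977352 / 497100303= 209.68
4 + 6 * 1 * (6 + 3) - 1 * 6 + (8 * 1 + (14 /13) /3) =2354 /39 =60.36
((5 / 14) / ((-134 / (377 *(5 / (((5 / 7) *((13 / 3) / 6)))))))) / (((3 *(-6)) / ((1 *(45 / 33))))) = 2175 / 2948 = 0.74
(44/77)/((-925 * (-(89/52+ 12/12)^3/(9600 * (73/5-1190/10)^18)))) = 645733206787095767010037200000000000.00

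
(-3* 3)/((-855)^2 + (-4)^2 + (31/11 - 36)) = -0.00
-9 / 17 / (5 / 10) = -18 / 17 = -1.06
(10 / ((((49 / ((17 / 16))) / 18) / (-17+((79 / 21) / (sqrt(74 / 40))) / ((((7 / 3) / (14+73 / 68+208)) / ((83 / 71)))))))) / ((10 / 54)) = -70227 / 196+3452791617* sqrt(185) / 7208488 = 6156.66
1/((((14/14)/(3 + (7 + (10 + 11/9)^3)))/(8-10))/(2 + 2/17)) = -8300728/1377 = -6028.12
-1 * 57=-57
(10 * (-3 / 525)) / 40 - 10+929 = 643299 / 700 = 919.00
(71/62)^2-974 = -3739015/3844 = -972.69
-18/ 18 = -1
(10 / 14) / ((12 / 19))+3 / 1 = 347 / 84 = 4.13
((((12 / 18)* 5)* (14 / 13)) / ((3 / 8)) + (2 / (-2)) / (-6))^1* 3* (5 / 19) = 11395 / 1482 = 7.69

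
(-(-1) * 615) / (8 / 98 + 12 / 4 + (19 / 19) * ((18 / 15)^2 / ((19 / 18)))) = 14314125 / 103477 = 138.33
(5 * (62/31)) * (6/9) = 20/3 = 6.67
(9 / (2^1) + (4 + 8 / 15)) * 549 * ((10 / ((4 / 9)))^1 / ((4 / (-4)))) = -446337 / 4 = -111584.25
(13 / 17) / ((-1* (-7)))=13 / 119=0.11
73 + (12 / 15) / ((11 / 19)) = 4091 / 55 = 74.38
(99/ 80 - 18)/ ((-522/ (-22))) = -1639/ 2320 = -0.71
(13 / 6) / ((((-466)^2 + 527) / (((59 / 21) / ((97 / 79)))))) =60593 / 2660521626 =0.00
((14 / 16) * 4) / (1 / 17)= 119 / 2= 59.50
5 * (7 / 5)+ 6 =13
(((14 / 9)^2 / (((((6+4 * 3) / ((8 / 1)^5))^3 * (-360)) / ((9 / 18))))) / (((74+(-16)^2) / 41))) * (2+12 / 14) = -631119674343424 / 87687765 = -7197351.58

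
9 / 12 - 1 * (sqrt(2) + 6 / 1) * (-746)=746 * sqrt(2) + 17907 / 4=5531.75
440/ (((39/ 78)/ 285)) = 250800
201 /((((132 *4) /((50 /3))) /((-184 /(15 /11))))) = -856.11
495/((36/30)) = 825/2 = 412.50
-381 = -381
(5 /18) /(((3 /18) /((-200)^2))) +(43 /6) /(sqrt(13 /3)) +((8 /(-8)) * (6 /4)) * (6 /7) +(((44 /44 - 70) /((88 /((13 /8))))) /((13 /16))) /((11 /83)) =66656.99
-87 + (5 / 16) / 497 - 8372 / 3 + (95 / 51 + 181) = -1092882865 / 405552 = -2694.80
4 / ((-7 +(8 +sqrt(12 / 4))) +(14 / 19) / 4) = -2280 / 769 +5776 * sqrt(3) / 2307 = 1.37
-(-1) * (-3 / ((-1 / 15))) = 45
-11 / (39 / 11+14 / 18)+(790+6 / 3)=789.46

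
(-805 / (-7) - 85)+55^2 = 3055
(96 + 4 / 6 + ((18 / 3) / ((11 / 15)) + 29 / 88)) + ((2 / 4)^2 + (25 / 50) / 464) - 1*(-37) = 4361749 / 30624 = 142.43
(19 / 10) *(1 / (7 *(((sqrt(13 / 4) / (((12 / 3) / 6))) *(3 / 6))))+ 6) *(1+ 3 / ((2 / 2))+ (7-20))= -513 / 5-228 *sqrt(13) / 455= -104.41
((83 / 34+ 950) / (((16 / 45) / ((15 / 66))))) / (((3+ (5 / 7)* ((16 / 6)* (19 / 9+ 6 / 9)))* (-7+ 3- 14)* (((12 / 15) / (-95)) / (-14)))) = -508757169375 / 75015424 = -6782.03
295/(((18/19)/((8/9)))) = 22420/81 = 276.79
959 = 959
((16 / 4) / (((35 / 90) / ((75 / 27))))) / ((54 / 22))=2200 / 189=11.64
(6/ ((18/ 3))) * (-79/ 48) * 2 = -79/ 24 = -3.29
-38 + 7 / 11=-411 / 11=-37.36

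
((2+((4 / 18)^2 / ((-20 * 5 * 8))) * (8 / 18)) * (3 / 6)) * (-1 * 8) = -145798 / 18225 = -8.00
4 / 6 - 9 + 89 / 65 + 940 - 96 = 163222 / 195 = 837.04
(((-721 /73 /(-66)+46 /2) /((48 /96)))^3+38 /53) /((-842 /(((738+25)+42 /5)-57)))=-131339081980453140122 /1559690294838885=-84208.44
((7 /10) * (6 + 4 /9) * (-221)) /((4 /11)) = -493493 /180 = -2741.63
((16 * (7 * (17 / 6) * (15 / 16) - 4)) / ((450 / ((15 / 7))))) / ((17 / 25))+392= 393.64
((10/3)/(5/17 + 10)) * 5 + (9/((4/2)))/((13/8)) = 1198/273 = 4.39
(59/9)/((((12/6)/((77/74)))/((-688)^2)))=537600448/333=1614415.76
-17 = -17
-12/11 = -1.09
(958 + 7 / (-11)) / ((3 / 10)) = 105310 / 33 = 3191.21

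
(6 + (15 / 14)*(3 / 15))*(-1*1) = -87 / 14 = -6.21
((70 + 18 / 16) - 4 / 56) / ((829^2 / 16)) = 7958 / 4810687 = 0.00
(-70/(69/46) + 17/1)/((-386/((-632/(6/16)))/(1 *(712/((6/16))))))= -1281554432/5211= -245932.53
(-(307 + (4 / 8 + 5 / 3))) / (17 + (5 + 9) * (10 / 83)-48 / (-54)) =-65985 / 4178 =-15.79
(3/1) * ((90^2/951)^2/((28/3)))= 16402500/703423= 23.32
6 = 6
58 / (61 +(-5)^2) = 29 / 43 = 0.67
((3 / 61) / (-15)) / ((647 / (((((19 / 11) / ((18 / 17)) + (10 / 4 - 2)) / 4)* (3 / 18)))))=-211 / 468867960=-0.00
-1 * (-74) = 74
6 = 6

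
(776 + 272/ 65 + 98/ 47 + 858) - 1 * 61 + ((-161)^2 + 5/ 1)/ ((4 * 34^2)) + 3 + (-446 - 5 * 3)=7959309413/ 7063160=1126.88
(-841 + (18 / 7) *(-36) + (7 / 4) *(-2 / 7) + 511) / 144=-5923 / 2016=-2.94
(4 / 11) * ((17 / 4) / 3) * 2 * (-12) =-136 / 11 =-12.36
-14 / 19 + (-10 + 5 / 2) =-313 / 38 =-8.24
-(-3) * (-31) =-93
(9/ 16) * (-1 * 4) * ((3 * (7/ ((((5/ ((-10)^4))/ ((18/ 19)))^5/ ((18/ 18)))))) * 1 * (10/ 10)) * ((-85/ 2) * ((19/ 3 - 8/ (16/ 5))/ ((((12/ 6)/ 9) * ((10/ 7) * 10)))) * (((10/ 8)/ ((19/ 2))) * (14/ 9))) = 570185174664000000000000000/ 47045881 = 12119768246321075377.46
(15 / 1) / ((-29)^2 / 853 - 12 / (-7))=89565 / 16123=5.56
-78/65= -6/5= -1.20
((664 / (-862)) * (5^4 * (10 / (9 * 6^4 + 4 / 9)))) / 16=-466875 / 18098552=-0.03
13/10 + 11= 123/10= 12.30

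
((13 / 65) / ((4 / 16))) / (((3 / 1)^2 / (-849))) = -75.47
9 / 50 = 0.18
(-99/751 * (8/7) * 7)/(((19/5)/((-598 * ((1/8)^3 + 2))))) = 151705125/456608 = 332.24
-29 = -29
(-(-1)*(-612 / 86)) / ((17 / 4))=-72 / 43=-1.67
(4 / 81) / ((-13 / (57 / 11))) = -76 / 3861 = -0.02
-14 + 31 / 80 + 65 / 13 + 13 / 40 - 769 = -62183 / 80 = -777.29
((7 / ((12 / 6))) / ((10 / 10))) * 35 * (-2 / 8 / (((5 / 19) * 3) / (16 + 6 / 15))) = -38171 / 60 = -636.18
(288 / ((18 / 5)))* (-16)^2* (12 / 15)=16384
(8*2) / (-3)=-16 / 3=-5.33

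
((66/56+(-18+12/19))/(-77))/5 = 0.04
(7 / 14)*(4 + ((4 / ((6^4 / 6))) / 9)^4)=223154201665 / 111577100832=2.00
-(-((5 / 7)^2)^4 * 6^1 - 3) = 19638153 / 5764801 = 3.41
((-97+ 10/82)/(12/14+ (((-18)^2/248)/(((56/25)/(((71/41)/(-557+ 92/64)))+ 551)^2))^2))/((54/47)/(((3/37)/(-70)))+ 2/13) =13124617230088424642916752674739/115165267747973461948707517416041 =0.11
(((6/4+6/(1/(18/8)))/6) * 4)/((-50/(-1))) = 1/5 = 0.20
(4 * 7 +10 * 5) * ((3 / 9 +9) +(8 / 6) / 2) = 780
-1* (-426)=426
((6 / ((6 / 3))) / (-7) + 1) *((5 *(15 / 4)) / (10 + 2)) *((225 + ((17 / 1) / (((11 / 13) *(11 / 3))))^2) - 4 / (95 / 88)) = 873891995 / 3894506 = 224.39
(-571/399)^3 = -186169411/63521199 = -2.93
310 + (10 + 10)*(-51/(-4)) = 565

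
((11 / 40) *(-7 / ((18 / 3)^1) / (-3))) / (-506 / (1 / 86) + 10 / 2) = -77 / 31327920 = -0.00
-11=-11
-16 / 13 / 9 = -16 / 117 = -0.14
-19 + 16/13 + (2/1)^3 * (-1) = -335/13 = -25.77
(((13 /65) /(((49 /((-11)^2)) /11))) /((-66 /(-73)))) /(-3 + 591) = 8833 /864360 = 0.01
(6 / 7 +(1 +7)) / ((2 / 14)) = 62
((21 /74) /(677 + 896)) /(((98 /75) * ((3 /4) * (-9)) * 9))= -25 /10999989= -0.00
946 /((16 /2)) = 473 /4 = 118.25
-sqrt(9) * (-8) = 24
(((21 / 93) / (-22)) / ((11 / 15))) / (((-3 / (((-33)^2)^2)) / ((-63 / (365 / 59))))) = -255012219 / 4526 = -56343.84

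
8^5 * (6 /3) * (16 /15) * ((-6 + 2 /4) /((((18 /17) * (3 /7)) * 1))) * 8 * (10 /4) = -16945505.98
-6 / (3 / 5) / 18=-5 / 9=-0.56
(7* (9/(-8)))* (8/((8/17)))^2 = -18207/8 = -2275.88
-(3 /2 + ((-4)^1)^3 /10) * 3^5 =11907 /10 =1190.70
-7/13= -0.54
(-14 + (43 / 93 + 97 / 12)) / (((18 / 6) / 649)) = -1316821 / 1116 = -1179.95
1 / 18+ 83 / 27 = 169 / 54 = 3.13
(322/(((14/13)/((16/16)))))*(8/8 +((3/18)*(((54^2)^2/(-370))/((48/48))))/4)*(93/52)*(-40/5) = 757043436/185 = 4092126.68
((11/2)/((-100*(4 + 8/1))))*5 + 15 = 7189/480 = 14.98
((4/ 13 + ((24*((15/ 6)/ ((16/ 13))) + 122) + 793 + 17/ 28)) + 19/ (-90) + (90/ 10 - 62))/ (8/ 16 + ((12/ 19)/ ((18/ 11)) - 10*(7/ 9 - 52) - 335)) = 141831314/ 27715415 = 5.12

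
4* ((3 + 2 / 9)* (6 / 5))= 232 / 15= 15.47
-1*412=-412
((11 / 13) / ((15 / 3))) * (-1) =-11 / 65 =-0.17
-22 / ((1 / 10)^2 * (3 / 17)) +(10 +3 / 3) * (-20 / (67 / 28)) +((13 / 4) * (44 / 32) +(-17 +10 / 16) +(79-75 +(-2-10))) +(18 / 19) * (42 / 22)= -12576.70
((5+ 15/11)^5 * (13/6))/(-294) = -76.91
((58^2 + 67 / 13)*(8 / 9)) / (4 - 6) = -175196 / 117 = -1497.40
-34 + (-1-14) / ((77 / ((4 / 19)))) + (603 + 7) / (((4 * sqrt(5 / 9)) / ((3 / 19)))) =-49802 / 1463 + 549 * sqrt(5) / 38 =-1.74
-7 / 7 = -1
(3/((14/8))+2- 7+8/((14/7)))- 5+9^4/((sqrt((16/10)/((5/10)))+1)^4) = 873321945/102487- 55112400 * sqrt(5)/14641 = 104.17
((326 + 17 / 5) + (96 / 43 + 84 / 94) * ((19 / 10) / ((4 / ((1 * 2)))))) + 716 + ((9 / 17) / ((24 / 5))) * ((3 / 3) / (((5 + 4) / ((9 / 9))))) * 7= 864522979 / 824568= 1048.46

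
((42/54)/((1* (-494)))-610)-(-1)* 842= 1031465/4446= 232.00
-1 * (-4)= 4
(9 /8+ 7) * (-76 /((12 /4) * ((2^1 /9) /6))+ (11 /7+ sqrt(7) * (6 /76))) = -310505 /56+ 195 * sqrt(7) /304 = -5543.04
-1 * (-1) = 1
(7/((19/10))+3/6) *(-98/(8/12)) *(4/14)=-3339/19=-175.74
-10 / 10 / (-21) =1 / 21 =0.05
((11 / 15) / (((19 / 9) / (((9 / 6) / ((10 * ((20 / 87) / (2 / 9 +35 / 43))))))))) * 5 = 383757 / 326800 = 1.17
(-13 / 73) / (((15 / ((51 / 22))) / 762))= -84201 / 4015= -20.97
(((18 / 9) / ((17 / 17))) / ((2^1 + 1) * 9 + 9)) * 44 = 22 / 9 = 2.44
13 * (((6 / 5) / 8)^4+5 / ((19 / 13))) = 135220007 / 3040000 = 44.48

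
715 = 715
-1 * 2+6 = 4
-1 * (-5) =5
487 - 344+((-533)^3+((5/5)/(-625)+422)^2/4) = -236523083339999/1562500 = -151374773.34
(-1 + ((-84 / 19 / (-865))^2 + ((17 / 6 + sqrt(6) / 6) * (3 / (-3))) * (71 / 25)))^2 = 1040965534187 * sqrt(6) / 121549151250 + 43697986342774991843 / 525304752696724500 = 104.16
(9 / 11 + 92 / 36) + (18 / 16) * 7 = 8909 / 792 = 11.25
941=941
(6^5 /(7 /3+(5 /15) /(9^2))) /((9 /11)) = 288684 /71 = 4065.97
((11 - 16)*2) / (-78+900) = -5 / 411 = -0.01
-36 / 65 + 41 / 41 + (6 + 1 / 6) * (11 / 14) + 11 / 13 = 33511 / 5460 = 6.14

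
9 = 9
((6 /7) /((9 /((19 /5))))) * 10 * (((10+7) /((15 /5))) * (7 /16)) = 323 /36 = 8.97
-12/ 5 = -2.40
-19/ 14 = -1.36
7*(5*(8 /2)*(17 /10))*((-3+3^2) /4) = 357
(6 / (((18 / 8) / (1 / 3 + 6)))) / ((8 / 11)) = 209 / 9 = 23.22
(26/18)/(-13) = -1/9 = -0.11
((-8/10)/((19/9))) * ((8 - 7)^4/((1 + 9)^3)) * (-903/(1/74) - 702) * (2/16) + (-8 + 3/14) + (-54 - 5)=-21142747/332500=-63.59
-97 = -97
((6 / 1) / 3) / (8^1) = 1 / 4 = 0.25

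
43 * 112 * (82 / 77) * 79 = 4456864 / 11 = 405169.45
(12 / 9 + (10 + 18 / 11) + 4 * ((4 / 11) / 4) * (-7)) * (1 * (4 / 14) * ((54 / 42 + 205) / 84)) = 7.31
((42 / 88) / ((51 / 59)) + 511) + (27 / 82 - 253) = 7939375 / 30668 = 258.88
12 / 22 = 6 / 11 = 0.55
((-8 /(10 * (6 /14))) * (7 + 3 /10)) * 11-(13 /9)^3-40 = -3515731 /18225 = -192.91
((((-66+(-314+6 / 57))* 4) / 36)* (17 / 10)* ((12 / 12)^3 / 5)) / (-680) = 401 / 19000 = 0.02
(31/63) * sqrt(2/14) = 31 * sqrt(7)/441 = 0.19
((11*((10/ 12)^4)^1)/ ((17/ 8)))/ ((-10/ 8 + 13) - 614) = -1250/ 301563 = -0.00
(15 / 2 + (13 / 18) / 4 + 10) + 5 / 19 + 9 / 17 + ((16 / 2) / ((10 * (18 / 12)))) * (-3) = 1962007 / 116280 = 16.87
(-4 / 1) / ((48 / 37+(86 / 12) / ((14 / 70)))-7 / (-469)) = -59496 / 552503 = -0.11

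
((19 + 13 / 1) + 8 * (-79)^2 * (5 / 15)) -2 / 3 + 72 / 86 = 16674.84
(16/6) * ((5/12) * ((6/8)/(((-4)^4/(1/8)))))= 5/12288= 0.00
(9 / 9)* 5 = 5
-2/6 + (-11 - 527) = -1615/3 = -538.33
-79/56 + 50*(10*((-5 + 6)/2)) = 13921/56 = 248.59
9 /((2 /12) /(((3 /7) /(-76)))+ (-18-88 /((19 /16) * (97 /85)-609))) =-6085287 /32056436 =-0.19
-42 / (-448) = 3 / 32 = 0.09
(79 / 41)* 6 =474 / 41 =11.56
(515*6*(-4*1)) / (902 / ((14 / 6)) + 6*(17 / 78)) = -1124760 / 35297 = -31.87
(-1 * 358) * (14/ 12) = -1253/ 3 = -417.67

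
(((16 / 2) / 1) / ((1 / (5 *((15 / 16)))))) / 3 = 25 / 2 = 12.50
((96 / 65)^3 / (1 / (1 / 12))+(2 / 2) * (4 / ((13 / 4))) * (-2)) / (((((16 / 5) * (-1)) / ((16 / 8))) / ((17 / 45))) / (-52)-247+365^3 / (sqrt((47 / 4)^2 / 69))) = -1157242194652288 * sqrt(69) / 150682034235962495611033-112199422180064 / 244858305633439055367928625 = -0.00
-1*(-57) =57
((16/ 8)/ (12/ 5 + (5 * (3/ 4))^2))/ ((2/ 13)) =1040/ 1317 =0.79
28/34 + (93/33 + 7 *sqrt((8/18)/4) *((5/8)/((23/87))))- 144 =-134.84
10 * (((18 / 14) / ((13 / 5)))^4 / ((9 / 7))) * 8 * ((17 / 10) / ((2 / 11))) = 34.79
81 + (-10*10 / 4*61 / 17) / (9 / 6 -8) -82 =2829 / 221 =12.80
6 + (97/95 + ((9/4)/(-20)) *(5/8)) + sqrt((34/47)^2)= 4385927/571520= 7.67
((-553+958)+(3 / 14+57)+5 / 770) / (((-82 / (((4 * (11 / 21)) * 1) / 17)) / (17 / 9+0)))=-1.31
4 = 4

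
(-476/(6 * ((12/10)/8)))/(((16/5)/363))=-359975/6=-59995.83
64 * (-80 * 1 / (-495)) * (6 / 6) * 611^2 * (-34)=-12997543936 / 99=-131288322.59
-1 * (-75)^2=-5625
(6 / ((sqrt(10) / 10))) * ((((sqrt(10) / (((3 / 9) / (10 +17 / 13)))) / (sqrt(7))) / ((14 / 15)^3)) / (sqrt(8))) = 455625 * sqrt(14) / 5096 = 334.54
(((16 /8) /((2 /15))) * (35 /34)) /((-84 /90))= -1125 /68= -16.54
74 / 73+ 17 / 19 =2647 / 1387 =1.91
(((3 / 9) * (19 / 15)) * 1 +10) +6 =739 / 45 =16.42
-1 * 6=-6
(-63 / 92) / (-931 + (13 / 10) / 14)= 2205 / 2997521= 0.00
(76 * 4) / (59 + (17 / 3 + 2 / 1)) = 114 / 25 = 4.56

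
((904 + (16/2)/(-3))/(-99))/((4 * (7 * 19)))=-676/39501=-0.02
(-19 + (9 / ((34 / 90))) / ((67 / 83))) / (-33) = -11974 / 37587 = -0.32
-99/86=-1.15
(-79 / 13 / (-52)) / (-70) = -79 / 47320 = -0.00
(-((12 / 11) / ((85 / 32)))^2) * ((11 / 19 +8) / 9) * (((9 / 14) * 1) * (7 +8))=-1.55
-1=-1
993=993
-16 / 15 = -1.07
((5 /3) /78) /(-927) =-5 /216918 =-0.00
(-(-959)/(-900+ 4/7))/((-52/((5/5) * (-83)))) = -557179/327392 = -1.70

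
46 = 46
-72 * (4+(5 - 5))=-288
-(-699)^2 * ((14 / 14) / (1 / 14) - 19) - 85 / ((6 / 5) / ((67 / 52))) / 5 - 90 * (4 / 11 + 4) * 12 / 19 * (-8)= 159431672425 / 65208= 2444971.05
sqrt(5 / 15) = sqrt(3) / 3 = 0.58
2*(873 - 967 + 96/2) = -92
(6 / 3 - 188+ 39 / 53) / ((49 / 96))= -942624 / 2597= -362.97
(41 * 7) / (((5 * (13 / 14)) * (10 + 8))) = 2009 / 585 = 3.43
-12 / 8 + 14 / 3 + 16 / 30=37 / 10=3.70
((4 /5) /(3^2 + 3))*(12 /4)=1 /5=0.20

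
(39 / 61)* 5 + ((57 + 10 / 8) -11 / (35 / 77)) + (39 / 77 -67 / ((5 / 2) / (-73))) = 187330753 / 93940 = 1994.15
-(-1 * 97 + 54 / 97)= 9355 / 97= 96.44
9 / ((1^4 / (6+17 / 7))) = 531 / 7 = 75.86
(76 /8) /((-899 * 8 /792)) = -1.05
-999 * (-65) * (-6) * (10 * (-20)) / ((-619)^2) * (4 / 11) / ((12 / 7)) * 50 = 9090900000 / 4214771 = 2156.91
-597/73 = -8.18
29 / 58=1 / 2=0.50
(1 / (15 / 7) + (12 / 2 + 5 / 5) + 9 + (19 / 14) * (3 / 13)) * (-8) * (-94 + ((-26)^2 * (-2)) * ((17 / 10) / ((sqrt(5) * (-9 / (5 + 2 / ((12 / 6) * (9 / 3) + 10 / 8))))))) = 17224184 / 1365 - 2753670608 * sqrt(5) / 76125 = -68266.87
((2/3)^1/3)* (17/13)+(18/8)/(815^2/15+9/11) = 198774541/683898696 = 0.29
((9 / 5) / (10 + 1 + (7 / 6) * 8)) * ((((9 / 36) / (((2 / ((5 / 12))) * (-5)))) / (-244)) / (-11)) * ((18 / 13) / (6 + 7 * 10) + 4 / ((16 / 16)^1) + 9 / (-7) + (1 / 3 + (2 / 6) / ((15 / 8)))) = -504739 / 452926073600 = -0.00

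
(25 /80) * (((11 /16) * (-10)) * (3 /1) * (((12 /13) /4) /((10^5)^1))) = -99 /6656000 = -0.00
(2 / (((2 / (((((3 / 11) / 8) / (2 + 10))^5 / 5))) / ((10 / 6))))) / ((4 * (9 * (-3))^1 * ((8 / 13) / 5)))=-65 / 14007102754258944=-0.00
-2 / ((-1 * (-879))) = -2 / 879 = -0.00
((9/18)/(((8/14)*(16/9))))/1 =63/128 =0.49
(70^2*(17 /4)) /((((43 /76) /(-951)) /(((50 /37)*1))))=-75257385000 /1591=-47301939.03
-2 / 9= -0.22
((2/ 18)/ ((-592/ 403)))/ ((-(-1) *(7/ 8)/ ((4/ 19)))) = -806/ 44289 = -0.02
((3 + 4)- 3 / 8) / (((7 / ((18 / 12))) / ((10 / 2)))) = 795 / 112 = 7.10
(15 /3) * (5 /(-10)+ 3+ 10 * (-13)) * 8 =-5100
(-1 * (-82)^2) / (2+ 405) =-6724 / 407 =-16.52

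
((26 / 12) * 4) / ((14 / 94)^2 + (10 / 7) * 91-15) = 28717 / 381126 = 0.08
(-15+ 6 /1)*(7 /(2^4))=-63 /16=-3.94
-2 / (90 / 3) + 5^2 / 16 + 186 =44999 / 240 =187.50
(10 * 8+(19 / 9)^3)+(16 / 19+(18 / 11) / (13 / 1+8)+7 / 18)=193505743 / 2133054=90.72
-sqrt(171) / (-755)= 3 * sqrt(19) / 755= 0.02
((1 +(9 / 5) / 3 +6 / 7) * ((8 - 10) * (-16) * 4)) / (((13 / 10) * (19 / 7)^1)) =22016 / 247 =89.13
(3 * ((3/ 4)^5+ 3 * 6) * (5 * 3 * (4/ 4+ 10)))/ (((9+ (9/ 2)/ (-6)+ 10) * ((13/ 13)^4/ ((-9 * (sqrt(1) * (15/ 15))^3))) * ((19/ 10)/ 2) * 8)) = -415985625/ 710144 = -585.78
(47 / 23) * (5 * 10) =2350 / 23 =102.17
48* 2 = 96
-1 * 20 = -20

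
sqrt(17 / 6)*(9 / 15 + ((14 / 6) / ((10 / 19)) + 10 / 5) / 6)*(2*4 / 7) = 3.22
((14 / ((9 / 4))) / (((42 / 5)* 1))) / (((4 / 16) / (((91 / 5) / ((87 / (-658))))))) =-958048 / 2349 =-407.85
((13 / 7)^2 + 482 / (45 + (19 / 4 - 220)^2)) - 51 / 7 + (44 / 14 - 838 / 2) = -15259695277 / 36360009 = -419.68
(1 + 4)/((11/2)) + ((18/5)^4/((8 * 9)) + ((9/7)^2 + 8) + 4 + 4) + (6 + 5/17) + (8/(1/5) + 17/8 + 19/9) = 29451101963/412335000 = 71.43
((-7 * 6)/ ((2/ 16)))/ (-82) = 168/ 41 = 4.10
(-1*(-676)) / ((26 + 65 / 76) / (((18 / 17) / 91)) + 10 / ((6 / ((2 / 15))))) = 102752 / 350859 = 0.29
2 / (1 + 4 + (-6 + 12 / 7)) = 14 / 5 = 2.80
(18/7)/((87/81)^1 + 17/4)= 1944/4025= 0.48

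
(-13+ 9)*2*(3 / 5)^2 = -2.88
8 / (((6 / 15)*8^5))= 5 / 8192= 0.00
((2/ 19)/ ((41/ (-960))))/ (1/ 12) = -23040/ 779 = -29.58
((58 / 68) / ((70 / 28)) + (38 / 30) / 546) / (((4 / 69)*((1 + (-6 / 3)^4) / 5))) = 1099975 / 631176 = 1.74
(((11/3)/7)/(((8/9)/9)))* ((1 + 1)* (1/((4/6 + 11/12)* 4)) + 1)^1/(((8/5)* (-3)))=-12375/8512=-1.45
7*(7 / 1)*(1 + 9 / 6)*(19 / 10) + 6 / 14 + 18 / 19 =124555 / 532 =234.13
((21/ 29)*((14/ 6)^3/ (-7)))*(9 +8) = -5831/ 261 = -22.34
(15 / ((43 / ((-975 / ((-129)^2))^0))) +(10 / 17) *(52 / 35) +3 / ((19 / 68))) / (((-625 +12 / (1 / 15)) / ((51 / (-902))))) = 3488253 / 2295549410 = 0.00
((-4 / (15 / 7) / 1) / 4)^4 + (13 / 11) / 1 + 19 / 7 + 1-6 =-4118248 / 3898125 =-1.06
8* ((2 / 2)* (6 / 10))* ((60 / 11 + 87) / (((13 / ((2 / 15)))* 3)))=5424 / 3575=1.52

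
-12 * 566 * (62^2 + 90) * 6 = -160318368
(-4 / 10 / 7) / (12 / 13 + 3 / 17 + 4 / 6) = -1326 / 40985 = -0.03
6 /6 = 1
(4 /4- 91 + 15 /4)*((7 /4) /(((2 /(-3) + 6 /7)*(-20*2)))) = 19.81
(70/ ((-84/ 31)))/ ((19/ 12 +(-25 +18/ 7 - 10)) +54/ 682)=739970/ 881263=0.84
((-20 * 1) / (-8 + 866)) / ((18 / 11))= -5 / 351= -0.01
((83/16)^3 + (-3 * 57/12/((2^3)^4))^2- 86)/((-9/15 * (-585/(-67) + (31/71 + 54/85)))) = -9695645121547375/1064050767167488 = -9.11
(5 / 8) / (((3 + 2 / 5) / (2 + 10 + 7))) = 475 / 136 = 3.49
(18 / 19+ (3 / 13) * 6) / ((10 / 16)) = 3.73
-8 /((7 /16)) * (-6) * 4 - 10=428.86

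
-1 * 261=-261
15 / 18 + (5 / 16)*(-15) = -185 / 48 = -3.85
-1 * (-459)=459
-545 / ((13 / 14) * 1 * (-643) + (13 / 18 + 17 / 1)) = 34335 / 36499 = 0.94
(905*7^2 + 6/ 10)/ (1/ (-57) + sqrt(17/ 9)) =121524/ 295 + 2308956*sqrt(17)/ 295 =32683.37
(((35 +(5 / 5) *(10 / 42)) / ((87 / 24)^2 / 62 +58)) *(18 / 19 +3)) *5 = 73408000 / 6144201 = 11.95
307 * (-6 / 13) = -1842 / 13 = -141.69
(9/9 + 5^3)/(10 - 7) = 42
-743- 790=-1533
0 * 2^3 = 0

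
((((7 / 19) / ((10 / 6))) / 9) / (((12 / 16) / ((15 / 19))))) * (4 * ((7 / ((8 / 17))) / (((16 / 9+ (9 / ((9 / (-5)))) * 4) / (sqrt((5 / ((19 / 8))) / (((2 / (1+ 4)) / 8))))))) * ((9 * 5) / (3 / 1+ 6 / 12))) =-321300 * sqrt(38) / 281219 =-7.04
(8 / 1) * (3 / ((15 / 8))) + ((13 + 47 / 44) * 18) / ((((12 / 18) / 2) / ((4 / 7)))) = 446.90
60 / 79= 0.76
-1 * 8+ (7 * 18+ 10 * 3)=148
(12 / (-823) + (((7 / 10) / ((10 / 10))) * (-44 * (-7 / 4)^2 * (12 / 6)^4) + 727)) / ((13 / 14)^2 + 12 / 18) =-1892662044 / 3699385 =-511.62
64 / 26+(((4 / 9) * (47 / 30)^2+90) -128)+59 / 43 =-37440644 / 1131975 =-33.08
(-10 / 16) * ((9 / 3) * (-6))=45 / 4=11.25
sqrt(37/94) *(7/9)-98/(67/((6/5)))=-588/335 + 7 *sqrt(3478)/846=-1.27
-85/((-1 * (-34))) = -2.50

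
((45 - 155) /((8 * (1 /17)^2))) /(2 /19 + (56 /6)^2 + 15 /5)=-2718045 /61708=-44.05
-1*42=-42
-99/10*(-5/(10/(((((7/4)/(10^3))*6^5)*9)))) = 1515591/2500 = 606.24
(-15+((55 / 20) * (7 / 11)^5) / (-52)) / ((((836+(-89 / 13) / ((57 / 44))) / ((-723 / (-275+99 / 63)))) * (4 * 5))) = -4394151571593 / 1839974434073600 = -0.00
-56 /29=-1.93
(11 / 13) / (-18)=-11 / 234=-0.05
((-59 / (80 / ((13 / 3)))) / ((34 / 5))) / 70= -767 / 114240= -0.01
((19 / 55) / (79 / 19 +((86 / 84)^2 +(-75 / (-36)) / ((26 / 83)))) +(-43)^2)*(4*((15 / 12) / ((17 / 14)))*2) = 29420810415332 / 1932109619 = 15227.30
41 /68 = 0.60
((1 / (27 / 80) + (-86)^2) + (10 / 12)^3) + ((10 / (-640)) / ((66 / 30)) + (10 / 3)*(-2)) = 5204579 / 704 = 7392.87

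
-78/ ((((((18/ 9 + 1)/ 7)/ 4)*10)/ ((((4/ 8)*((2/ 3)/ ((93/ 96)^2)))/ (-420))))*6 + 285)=6656/ 624355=0.01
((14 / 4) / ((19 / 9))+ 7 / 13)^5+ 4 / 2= 1562495616642573 / 29419463232224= 53.11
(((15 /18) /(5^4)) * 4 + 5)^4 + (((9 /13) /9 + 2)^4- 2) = 644.28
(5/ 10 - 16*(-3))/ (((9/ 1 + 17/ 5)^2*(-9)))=-2425/ 69192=-0.04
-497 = -497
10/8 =5/4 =1.25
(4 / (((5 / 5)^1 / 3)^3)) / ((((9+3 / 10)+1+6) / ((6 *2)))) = 12960 / 163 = 79.51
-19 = -19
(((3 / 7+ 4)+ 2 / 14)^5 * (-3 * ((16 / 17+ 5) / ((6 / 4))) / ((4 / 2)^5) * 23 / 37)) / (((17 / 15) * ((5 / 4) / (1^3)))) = -325.29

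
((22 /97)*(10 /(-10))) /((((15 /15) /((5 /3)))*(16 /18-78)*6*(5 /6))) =33 /33659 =0.00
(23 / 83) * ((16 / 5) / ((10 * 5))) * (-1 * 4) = -736 / 10375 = -0.07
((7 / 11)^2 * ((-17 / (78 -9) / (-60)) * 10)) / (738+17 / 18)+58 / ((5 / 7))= 15028777463 / 185083415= 81.20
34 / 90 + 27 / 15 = 98 / 45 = 2.18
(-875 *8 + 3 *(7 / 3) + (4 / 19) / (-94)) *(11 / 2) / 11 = -6244751 / 1786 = -3496.50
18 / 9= 2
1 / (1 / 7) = 7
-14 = -14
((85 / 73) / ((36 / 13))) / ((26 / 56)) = 595 / 657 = 0.91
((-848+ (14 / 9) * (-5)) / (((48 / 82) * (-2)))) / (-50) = -157891 / 10800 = -14.62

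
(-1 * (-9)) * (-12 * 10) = -1080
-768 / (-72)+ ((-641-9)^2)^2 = 535518750032 / 3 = 178506250010.67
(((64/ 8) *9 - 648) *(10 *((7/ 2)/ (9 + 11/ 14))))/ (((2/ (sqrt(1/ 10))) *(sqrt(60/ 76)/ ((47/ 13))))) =-221088 *sqrt(114)/ 1781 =-1325.42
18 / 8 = 9 / 4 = 2.25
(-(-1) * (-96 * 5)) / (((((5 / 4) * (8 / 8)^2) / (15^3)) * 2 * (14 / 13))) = -4212000 / 7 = -601714.29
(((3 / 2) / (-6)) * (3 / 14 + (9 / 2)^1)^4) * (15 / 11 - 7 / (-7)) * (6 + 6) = -8409258 / 2401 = -3502.40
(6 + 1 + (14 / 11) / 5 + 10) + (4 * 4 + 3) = 1994 / 55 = 36.25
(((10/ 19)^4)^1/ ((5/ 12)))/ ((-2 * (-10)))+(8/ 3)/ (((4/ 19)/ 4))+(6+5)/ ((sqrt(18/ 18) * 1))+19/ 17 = 417349042/ 6646371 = 62.79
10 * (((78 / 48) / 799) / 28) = 65 / 89488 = 0.00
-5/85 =-0.06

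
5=5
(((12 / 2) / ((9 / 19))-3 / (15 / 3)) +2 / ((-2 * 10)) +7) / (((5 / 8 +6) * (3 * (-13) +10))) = -2276 / 23055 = -0.10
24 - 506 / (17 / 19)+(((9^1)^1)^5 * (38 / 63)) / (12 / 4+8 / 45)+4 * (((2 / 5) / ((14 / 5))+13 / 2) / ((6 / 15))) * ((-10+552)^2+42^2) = 334250797184 / 17017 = 19642169.43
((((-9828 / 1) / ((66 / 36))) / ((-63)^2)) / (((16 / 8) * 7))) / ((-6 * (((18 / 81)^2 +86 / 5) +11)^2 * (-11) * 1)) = -1421550 / 776085235849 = -0.00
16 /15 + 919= 13801 /15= 920.07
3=3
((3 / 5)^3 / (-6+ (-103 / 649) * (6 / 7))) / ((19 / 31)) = -1267497 / 22068500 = -0.06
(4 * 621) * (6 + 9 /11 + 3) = 268272 /11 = 24388.36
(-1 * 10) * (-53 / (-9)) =-58.89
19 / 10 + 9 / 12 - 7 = -87 / 20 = -4.35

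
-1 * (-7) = 7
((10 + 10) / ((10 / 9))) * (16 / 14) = 144 / 7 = 20.57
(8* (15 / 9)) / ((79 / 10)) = 400 / 237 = 1.69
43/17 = 2.53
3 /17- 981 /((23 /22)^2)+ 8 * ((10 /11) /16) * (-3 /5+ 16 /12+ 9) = -264999695 /296769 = -892.95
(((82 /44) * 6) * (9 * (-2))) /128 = -1107 /704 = -1.57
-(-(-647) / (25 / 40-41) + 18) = -638 / 323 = -1.98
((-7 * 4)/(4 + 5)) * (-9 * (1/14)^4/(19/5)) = 5/26068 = 0.00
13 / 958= 0.01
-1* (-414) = 414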